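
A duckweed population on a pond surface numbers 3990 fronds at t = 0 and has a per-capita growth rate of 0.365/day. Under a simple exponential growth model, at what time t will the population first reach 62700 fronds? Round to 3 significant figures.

Set N₀·e^(rt) = 62700: e^(0.365·t) = 62700/3990 = 15.714.
0.365·t = ln(15.714) = 2.7546, so t = 2.7546/0.365 = 7.5468.

7.55 days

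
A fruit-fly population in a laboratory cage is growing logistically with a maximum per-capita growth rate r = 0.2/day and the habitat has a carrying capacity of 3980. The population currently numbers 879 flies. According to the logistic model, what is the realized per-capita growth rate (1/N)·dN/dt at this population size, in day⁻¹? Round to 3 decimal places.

0.156 per day

(1/N)·dN/dt = r(1 − N/K) = 0.2 × (1 − 879/3980).
= 0.2 × 0.77915 = 0.15583.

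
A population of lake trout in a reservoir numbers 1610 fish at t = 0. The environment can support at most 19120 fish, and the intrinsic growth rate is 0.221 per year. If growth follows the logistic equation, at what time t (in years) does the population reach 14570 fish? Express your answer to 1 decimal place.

16.1 years

A = (K − N₀)/N₀ = (19120 − 1610)/1610 = 10.876.
Solve 19120/(1 + 10.876·e^(−0.221t)) = 14570: 1 + 10.876·e^(−0.221t) = 1.3123, so e^(−0.221t) = 0.0287139.
−0.221·t = ln(0.0287139) = -3.5504, so t = 3.5504/0.221 = 16.065.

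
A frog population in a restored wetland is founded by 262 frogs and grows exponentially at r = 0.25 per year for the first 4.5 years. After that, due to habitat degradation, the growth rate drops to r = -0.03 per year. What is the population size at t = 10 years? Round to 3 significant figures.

684 frogs

Phase 1: N(4.5) = 262·e^(0.25×4.5) = 262·e^1.125 = 807.017.
Phase 2 runs for 10 − 4.5 = 5.5 years at r = -0.03.
N(10) = 807.017·e^(-0.03×5.5) = 807.017·e^-0.165 = 684.264.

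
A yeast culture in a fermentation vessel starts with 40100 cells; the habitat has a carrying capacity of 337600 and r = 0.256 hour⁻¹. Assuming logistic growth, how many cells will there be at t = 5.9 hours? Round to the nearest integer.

127963 cells

A = (K − N₀)/N₀ = (337600 − 40100)/40100 = 7.419.
N(t) = K/(1 + A·e^(−rt)) = 337600/(1 + 7.419×e^(−0.256×5.9)).
e^(−1.51) = 0.22082; denominator = 1 + 7.419×0.22082 = 2.6383.
N = 337600/2.6383 = 127963.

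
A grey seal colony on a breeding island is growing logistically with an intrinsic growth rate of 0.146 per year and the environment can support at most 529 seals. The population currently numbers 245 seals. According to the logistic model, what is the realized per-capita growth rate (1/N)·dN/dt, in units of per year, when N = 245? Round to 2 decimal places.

0.08 per year

(1/N)·dN/dt = r(1 − N/K) = 0.146 × (1 − 245/529).
= 0.146 × 0.53686 = 0.078382.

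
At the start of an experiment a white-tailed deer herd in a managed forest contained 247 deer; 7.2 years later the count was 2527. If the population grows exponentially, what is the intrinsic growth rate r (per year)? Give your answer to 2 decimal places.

From N(t) = N₀·e^(rt): e^(r·7.2) = 2527/247 = 10.231.
r·7.2 = ln(10.231) = 2.3254, so r = 2.3254/7.2 = 0.32297.

0.32 per year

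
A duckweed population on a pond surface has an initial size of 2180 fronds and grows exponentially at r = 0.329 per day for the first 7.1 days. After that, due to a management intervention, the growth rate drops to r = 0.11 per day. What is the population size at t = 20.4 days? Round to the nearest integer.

Phase 1: N(7.1) = 2180·e^(0.329×7.1) = 2180·e^2.336 = 22538.5.
Phase 2 runs for 20.4 − 7.1 = 13.3 days at r = 0.11.
N(20.4) = 22538.5·e^(0.11×13.3) = 22538.5·e^1.463 = 97341.4.

97341 fronds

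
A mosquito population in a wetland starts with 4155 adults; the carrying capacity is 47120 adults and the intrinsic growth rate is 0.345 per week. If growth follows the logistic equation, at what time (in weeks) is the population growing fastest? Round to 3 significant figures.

6.77 weeks

Logistic growth is fastest at N = K/2 = 23560.
A = (K − N₀)/N₀ = 10.341. Set K/(1 + A·e^(−rt)) = K/2 → A·e^(−rt) = 1.
e^(−0.345t) = 1/10.341 = 0.0967066, so t = ln(10.341)/0.345 = 2.3361/0.345 = 6.7712.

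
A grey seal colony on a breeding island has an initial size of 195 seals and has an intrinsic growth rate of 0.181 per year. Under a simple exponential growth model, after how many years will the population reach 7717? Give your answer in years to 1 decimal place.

20.3 years

Set N₀·e^(rt) = 7717: e^(0.181·t) = 7717/195 = 39.574.
0.181·t = ln(39.574) = 3.6782, so t = 3.6782/0.181 = 20.321.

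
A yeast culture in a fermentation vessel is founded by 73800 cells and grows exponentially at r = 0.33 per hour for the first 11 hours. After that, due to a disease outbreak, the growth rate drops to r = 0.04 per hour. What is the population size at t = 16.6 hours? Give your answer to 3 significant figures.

3480000 cells

Phase 1: N(11) = 73800·e^(0.33×11) = 73800·e^3.63 = 2.783206×10^6.
Phase 2 runs for 16.6 − 11 = 5.6 hours at r = 0.04.
N(16.6) = 2.783206×10^6·e^(0.04×5.6) = 2.783206×10^6·e^0.224 = 3.481988×10^6.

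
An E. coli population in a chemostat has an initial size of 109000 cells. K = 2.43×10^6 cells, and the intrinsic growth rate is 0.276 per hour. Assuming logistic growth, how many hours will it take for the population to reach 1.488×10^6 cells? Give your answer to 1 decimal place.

A = (K − N₀)/N₀ = (2.43×10^6 − 109000)/109000 = 21.294.
Solve 2.43×10^6/(1 + 21.294·e^(−0.276t)) = 1.488×10^6: 1 + 21.294·e^(−0.276t) = 1.6331, so e^(−0.276t) = 0.0297303.
−0.276·t = ln(0.0297303) = -3.5156, so t = 3.5156/0.276 = 12.738.

12.7 hours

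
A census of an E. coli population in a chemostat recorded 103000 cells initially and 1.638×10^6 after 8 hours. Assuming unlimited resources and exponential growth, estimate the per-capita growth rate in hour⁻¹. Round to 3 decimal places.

From N(t) = N₀·e^(rt): e^(r·8) = 1.638×10^6/103000 = 15.903.
r·8 = ln(15.903) = 2.7665, so r = 2.7665/8 = 0.34581.

0.346 per hour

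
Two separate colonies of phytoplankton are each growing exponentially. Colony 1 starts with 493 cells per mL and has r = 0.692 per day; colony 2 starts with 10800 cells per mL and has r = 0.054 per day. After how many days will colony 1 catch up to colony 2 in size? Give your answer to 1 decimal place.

Set 493·e^(0.692t) = 10800·e^(0.054t).
e^((0.692 − 0.054)t) = 10800/493 → e^(0.638·t) = 21.907.
0.638·t = ln(21.907) = 3.0868, so t = 3.0868/0.638 = 4.8382.

4.8 days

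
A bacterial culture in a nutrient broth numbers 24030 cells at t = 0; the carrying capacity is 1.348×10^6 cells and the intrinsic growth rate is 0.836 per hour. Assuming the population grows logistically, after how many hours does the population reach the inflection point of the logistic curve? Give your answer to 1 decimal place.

Logistic growth is fastest at N = K/2 = 674000.
A = (K − N₀)/N₀ = 55.097. Set K/(1 + A·e^(−rt)) = K/2 → A·e^(−rt) = 1.
e^(−0.836t) = 1/55.097 = 0.01815, so t = ln(55.097)/0.836 = 4.0091/0.836 = 4.7956.

4.8 hours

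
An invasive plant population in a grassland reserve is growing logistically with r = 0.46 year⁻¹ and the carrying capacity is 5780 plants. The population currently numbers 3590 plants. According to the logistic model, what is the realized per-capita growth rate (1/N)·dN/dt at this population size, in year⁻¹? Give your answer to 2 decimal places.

(1/N)·dN/dt = r(1 − N/K) = 0.46 × (1 − 3590/5780).
= 0.46 × 0.37889 = 0.17429.

0.17 per year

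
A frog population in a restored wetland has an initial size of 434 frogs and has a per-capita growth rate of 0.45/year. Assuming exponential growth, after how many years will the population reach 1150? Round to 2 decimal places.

Set N₀·e^(rt) = 1150: e^(0.45·t) = 1150/434 = 2.6498.
0.45·t = ln(2.6498) = 0.97447, so t = 0.97447/0.45 = 2.1655.

2.17 years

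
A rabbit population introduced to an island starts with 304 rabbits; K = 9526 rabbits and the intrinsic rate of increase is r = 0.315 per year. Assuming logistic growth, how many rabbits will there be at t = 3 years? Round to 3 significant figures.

745 rabbits

A = (K − N₀)/N₀ = (9526 − 304)/304 = 30.336.
N(t) = K/(1 + A·e^(−rt)) = 9526/(1 + 30.336×e^(−0.315×3)).
e^(−0.945) = 0.38868; denominator = 1 + 30.336×0.38868 = 12.791.
N = 9526/12.791 = 744.754.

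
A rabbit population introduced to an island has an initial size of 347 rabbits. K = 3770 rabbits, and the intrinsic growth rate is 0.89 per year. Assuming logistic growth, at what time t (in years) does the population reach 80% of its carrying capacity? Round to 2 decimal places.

4.13 years

A = (K − N₀)/N₀ = (3770 − 347)/347 = 9.8646.
Solve 3770/(1 + 9.8646·e^(−0.89t)) = 3016: 1 + 9.8646·e^(−0.89t) = 1.25, so e^(−0.89t) = 0.0253433.
−0.89·t = ln(0.0253433) = -3.6752, so t = 3.6752/0.89 = 4.1295.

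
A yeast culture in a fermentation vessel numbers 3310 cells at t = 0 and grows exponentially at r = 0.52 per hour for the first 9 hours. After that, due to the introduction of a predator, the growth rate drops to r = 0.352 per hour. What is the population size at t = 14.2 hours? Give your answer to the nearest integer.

2224635 cells

Phase 1: N(9) = 3310·e^(0.52×9) = 3310·e^4.68 = 356719.
Phase 2 runs for 14.2 − 9 = 5.2 hours at r = 0.352.
N(14.2) = 356719·e^(0.352×5.2) = 356719·e^1.83 = 2.224635×10^6.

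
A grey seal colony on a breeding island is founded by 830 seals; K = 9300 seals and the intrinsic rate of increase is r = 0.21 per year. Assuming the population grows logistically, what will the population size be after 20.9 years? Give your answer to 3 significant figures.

A = (K − N₀)/N₀ = (9300 − 830)/830 = 10.205.
N(t) = K/(1 + A·e^(−rt)) = 9300/(1 + 10.205×e^(−0.21×20.9)).
e^(−4.389) = 0.012413; denominator = 1 + 10.205×0.012413 = 1.1267.
N = 9300/1.1267 = 8254.39.

8250 seals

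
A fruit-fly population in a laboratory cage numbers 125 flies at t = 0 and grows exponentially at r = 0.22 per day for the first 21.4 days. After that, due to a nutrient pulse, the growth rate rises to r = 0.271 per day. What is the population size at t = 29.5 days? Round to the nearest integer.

124419 flies

Phase 1: N(21.4) = 125·e^(0.22×21.4) = 125·e^4.708 = 13853.8.
Phase 2 runs for 29.5 − 21.4 = 8.1 days at r = 0.271.
N(29.5) = 13853.8·e^(0.271×8.1) = 13853.8·e^2.195 = 124419.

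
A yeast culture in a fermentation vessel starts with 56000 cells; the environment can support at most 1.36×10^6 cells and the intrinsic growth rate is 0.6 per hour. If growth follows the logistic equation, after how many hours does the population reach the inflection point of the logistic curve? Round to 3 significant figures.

5.25 hours

Logistic growth is fastest at N = K/2 = 680000.
A = (K − N₀)/N₀ = 23.286. Set K/(1 + A·e^(−rt)) = K/2 → A·e^(−rt) = 1.
e^(−0.6t) = 1/23.286 = 0.0429448, so t = ln(23.286)/0.6 = 3.1478/0.6 = 5.2464.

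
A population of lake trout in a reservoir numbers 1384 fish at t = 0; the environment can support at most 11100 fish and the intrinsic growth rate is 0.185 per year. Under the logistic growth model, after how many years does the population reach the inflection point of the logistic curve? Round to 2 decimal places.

10.53 years

Logistic growth is fastest at N = K/2 = 5550.
A = (K − N₀)/N₀ = 7.0202. Set K/(1 + A·e^(−rt)) = K/2 → A·e^(−rt) = 1.
e^(−0.185t) = 1/7.0202 = 0.142445, so t = ln(7.0202)/0.185 = 1.9488/0.185 = 10.534.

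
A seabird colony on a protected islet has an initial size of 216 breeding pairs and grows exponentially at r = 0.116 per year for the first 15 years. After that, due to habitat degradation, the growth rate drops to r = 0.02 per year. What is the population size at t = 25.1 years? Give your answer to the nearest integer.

Phase 1: N(15) = 216·e^(0.116×15) = 216·e^1.74 = 1230.63.
Phase 2 runs for 25.1 − 15 = 10.1 years at r = 0.02.
N(25.1) = 1230.63·e^(0.02×10.1) = 1230.63·e^0.202 = 1506.1.

1506 breeding pairs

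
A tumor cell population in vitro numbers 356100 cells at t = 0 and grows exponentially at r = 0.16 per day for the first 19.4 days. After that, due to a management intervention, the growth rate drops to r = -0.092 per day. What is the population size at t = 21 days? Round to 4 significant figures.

Phase 1: N(19.4) = 356100·e^(0.16×19.4) = 356100·e^3.104 = 7.936373×10^6.
Phase 2 runs for 21 − 19.4 = 1.6 days at r = -0.092.
N(21) = 7.936373×10^6·e^(-0.092×1.6) = 7.936373×10^6·e^-0.1472 = 6.850052×10^6.

6850000 cells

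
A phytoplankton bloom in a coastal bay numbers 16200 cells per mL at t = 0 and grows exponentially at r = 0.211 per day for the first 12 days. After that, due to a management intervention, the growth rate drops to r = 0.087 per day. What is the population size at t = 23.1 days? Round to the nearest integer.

Phase 1: N(12) = 16200·e^(0.211×12) = 16200·e^2.532 = 203774.
Phase 2 runs for 23.1 − 12 = 11.1 days at r = 0.087.
N(23.1) = 203774·e^(0.087×11.1) = 203774·e^0.9657 = 535238.

535238 cells per mL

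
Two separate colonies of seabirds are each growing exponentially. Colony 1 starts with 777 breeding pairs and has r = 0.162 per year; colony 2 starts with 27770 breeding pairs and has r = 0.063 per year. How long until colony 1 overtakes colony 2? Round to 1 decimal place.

Set 777·e^(0.162t) = 27770·e^(0.063t).
e^((0.162 − 0.063)t) = 27770/777 → e^(0.099·t) = 35.74.
0.099·t = ln(35.74) = 3.5763, so t = 3.5763/0.099 = 36.124.

36.1 years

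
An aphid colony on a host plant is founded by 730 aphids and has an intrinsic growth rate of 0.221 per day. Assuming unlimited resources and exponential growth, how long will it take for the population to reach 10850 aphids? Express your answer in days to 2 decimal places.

Set N₀·e^(rt) = 10850: e^(0.221·t) = 10850/730 = 14.863.
0.221·t = ln(14.863) = 2.6989, so t = 2.6989/0.221 = 12.212.

12.21 days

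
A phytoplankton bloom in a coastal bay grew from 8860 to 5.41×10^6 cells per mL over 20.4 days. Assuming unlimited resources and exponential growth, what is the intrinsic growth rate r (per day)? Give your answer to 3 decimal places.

0.314 per day

From N(t) = N₀·e^(rt): e^(r·20.4) = 5.41×10^6/8860 = 610.61.
r·20.4 = ln(610.61) = 6.4145, so r = 6.4145/20.4 = 0.31443.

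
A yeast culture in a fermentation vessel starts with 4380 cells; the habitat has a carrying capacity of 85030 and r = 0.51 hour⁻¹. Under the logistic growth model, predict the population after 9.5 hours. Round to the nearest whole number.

A = (K − N₀)/N₀ = (85030 − 4380)/4380 = 18.413.
N(t) = K/(1 + A·e^(−rt)) = 85030/(1 + 18.413×e^(−0.51×9.5)).
e^(−4.845) = 0.0078676; denominator = 1 + 18.413×0.0078676 = 1.1449.
N = 85030/1.1449 = 74270.5.

74271 cells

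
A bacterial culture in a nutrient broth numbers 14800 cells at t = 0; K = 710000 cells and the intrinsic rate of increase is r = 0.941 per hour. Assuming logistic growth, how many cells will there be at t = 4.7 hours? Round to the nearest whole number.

454034 cells

A = (K − N₀)/N₀ = (710000 − 14800)/14800 = 46.973.
N(t) = K/(1 + A·e^(−rt)) = 710000/(1 + 46.973×e^(−0.941×4.7)).
e^(−4.423) = 0.012002; denominator = 1 + 46.973×0.012002 = 1.5638.
N = 710000/1.5638 = 454034.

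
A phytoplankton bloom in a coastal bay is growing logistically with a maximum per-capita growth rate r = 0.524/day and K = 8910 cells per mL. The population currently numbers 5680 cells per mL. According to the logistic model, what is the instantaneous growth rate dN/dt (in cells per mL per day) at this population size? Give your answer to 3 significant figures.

dN/dt = rN(1 − N/K) = 0.524 × 5680 × (1 − 5680/8910).
1 − 5680/8910 = 0.36251; dN/dt = 0.524 × 5680 × 0.36251 = 1079.

1080 cells per mL per day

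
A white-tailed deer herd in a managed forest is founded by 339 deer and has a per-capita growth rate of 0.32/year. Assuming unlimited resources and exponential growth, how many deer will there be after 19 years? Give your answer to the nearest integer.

148153 deer

N(t) = N₀·e^(rt) = 339 × e^(0.32×19) = 339 × e^6.08.
e^6.08 ≈ 437.03, so N ≈ 339 × 437.03 = 148153.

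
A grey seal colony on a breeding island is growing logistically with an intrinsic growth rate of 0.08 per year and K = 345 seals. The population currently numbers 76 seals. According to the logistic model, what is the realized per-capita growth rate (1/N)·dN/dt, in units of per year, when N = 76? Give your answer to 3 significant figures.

0.0624 per year

(1/N)·dN/dt = r(1 − N/K) = 0.08 × (1 − 76/345).
= 0.08 × 0.77971 = 0.062377.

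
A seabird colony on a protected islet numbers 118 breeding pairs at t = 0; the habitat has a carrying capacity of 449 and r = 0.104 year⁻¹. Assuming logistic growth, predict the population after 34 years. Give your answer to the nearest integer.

A = (K − N₀)/N₀ = (449 − 118)/118 = 2.8051.
N(t) = K/(1 + A·e^(−rt)) = 449/(1 + 2.8051×e^(−0.104×34)).
e^(−3.536) = 0.02913; denominator = 1 + 2.8051×0.02913 = 1.0817.
N = 449/1.0817 = 415.083.

415 breeding pairs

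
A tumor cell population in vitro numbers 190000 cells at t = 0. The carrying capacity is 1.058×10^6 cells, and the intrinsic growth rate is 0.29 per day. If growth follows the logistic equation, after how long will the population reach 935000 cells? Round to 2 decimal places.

A = (K − N₀)/N₀ = (1.058×10^6 − 190000)/190000 = 4.5684.
Solve 1.058×10^6/(1 + 4.5684·e^(−0.29t)) = 935000: 1 + 4.5684·e^(−0.29t) = 1.1316, so e^(−0.29t) = 0.0287957.
−0.29·t = ln(0.0287957) = -3.5475, so t = 3.5475/0.29 = 12.233.

12.23 days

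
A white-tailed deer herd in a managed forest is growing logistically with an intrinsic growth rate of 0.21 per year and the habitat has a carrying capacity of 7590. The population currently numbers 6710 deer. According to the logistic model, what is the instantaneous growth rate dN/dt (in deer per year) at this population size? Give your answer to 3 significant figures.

163 deer per year

dN/dt = rN(1 − N/K) = 0.21 × 6710 × (1 − 6710/7590).
1 − 6710/7590 = 0.11594; dN/dt = 0.21 × 6710 × 0.11594 = 163.37.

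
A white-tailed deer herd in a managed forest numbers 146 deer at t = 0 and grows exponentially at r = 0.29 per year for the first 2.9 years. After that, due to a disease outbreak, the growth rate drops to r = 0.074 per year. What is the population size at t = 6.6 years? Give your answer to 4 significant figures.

445.1 deer

Phase 1: N(2.9) = 146·e^(0.29×2.9) = 146·e^0.841 = 338.528.
Phase 2 runs for 6.6 − 2.9 = 3.7 years at r = 0.074.
N(6.6) = 338.528·e^(0.074×3.7) = 338.528·e^0.2738 = 445.148.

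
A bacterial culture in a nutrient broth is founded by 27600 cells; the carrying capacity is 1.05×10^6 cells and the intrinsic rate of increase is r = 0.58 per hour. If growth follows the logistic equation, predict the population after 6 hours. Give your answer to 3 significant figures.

A = (K − N₀)/N₀ = (1.05×10^6 − 27600)/27600 = 37.043.
N(t) = K/(1 + A·e^(−rt)) = 1.05×10^6/(1 + 37.043×e^(−0.58×6)).
e^(−3.48) = 0.030807; denominator = 1 + 37.043×0.030807 = 2.1412.
N = 1.05×10^6/2.1412 = 490376.

490000 cells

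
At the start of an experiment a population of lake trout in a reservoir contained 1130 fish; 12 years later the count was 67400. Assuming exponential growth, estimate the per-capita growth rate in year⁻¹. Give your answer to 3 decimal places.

From N(t) = N₀·e^(rt): e^(r·12) = 67400/1130 = 59.646.
r·12 = ln(59.646) = 4.0884, so r = 4.0884/12 = 0.3407.

0.341 per year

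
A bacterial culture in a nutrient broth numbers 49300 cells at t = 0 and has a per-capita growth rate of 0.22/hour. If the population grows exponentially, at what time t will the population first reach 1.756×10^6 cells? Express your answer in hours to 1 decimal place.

16.2 hours

Set N₀·e^(rt) = 1.756×10^6: e^(0.22·t) = 1.756×10^6/49300 = 35.619.
0.22·t = ln(35.619) = 3.5729, so t = 3.5729/0.22 = 16.24.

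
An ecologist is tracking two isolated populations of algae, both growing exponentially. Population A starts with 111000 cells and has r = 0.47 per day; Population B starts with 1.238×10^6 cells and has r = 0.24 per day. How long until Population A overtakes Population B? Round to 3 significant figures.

10.5 days

Set 111000·e^(0.47t) = 1.238×10^6·e^(0.24t).
e^((0.47 − 0.24)t) = 1.238×10^6/111000 → e^(0.23·t) = 11.153.
0.23·t = ln(11.153) = 2.4117, so t = 2.4117/0.23 = 10.486.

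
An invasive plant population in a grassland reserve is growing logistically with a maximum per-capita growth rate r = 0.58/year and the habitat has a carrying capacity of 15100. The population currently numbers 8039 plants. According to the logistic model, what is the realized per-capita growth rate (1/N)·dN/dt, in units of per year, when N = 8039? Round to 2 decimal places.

0.27 per year

(1/N)·dN/dt = r(1 − N/K) = 0.58 × (1 − 8039/15100).
= 0.58 × 0.46762 = 0.27122.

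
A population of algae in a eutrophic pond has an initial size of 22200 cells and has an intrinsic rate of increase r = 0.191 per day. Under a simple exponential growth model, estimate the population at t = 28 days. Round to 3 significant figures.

4670000 cells

N(t) = N₀·e^(rt) = 22200 × e^(0.191×28) = 22200 × e^5.348.
e^5.348 ≈ 210.19, so N ≈ 22200 × 210.19 = 4.666163×10^6.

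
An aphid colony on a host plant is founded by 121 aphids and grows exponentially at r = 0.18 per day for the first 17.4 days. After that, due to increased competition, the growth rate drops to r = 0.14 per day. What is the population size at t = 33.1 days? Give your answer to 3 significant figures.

Phase 1: N(17.4) = 121·e^(0.18×17.4) = 121·e^3.132 = 2773.29.
Phase 2 runs for 33.1 − 17.4 = 15.7 days at r = 0.14.
N(33.1) = 2773.29·e^(0.14×15.7) = 2773.29·e^2.198 = 24979.

25000 aphids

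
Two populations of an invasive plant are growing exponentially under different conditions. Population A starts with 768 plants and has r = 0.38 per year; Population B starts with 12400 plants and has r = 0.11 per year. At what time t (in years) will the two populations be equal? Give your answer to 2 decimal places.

10.30 years

Set 768·e^(0.38t) = 12400·e^(0.11t).
e^((0.38 − 0.11)t) = 12400/768 → e^(0.27·t) = 16.146.
0.27·t = ln(16.146) = 2.7817, so t = 2.7817/0.27 = 10.302.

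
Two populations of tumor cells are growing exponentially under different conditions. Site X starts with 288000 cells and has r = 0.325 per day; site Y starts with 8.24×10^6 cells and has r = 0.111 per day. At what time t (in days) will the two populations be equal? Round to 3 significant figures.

Set 288000·e^(0.325t) = 8.24×10^6·e^(0.111t).
e^((0.325 − 0.111)t) = 8.24×10^6/288000 → e^(0.214·t) = 28.611.
0.214·t = ln(28.611) = 3.3538, so t = 3.3538/0.214 = 15.672.

15.7 days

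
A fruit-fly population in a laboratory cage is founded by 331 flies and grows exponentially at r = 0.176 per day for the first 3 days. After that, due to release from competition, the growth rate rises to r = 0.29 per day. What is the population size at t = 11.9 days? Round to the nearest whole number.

7414 flies

Phase 1: N(3) = 331·e^(0.176×3) = 331·e^0.528 = 561.223.
Phase 2 runs for 11.9 − 3 = 8.9 days at r = 0.29.
N(11.9) = 561.223·e^(0.29×8.9) = 561.223·e^2.581 = 7413.95.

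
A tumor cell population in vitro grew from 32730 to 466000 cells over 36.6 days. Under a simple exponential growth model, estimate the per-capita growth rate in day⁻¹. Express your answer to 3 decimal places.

From N(t) = N₀·e^(rt): e^(r·36.6) = 466000/32730 = 14.238.
r·36.6 = ln(14.238) = 2.6559, so r = 2.6559/36.6 = 0.072565.

0.073 per day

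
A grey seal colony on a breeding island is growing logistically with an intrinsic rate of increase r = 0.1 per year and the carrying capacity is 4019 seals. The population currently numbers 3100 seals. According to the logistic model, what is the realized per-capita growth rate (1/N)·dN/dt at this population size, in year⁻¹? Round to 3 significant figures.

0.0229 per year

(1/N)·dN/dt = r(1 − N/K) = 0.1 × (1 − 3100/4019).
= 0.1 × 0.22866 = 0.022866.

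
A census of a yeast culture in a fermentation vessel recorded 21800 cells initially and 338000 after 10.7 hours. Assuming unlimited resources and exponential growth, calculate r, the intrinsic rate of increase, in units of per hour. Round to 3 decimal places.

0.256 per hour

From N(t) = N₀·e^(rt): e^(r·10.7) = 338000/21800 = 15.505.
r·10.7 = ln(15.505) = 2.7411, so r = 2.7411/10.7 = 0.25618.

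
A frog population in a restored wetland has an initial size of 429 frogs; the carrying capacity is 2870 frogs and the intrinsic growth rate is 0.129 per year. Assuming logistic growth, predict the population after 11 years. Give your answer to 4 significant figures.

A = (K − N₀)/N₀ = (2870 − 429)/429 = 5.69.
N(t) = K/(1 + A·e^(−rt)) = 2870/(1 + 5.69×e^(−0.129×11)).
e^(−1.419) = 0.24196; denominator = 1 + 5.69×0.24196 = 2.3767.
N = 2870/2.3767 = 1207.54.

1208 frogs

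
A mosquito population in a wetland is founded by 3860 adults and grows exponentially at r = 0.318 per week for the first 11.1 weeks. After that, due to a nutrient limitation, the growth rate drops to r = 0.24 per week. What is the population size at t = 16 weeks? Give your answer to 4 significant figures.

426900 adults

Phase 1: N(11.1) = 3860·e^(0.318×11.1) = 3860·e^3.53 = 131692.
Phase 2 runs for 16 − 11.1 = 4.9 weeks at r = 0.24.
N(16) = 131692·e^(0.24×4.9) = 131692·e^1.176 = 426865.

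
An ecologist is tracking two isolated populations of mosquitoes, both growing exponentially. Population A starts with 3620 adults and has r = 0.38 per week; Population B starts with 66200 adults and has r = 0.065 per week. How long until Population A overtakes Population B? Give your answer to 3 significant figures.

9.23 weeks

Set 3620·e^(0.38t) = 66200·e^(0.065t).
e^((0.38 − 0.065)t) = 66200/3620 → e^(0.315·t) = 18.287.
0.315·t = ln(18.287) = 2.9062, so t = 2.9062/0.315 = 9.2261.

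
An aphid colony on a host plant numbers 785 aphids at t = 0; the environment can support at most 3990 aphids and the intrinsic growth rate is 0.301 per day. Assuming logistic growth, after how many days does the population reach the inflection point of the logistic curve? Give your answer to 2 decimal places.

Logistic growth is fastest at N = K/2 = 1995.
A = (K − N₀)/N₀ = 4.0828. Set K/(1 + A·e^(−rt)) = K/2 → A·e^(−rt) = 1.
e^(−0.301t) = 1/4.0828 = 0.24493, so t = ln(4.0828)/0.301 = 1.4068/0.301 = 4.6737.

4.67 days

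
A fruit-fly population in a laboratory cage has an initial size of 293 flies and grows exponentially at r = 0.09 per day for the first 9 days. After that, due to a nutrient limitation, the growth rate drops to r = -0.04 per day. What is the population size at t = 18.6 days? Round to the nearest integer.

Phase 1: N(9) = 293·e^(0.09×9) = 293·e^0.81 = 658.637.
Phase 2 runs for 18.6 − 9 = 9.6 days at r = -0.04.
N(18.6) = 658.637·e^(-0.04×9.6) = 658.637·e^-0.384 = 448.618.

449 flies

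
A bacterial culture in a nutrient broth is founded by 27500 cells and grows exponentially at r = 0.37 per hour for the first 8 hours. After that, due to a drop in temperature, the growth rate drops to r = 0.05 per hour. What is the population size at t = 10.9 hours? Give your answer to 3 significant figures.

Phase 1: N(8) = 27500·e^(0.37×8) = 27500·e^2.96 = 530694.
Phase 2 runs for 10.9 − 8 = 2.9 hours at r = 0.05.
N(10.9) = 530694·e^(0.05×2.9) = 530694·e^0.145 = 613504.

614000 cells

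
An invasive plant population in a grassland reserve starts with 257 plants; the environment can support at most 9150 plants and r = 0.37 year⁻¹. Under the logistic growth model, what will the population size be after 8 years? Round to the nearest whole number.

A = (K − N₀)/N₀ = (9150 − 257)/257 = 34.603.
N(t) = K/(1 + A·e^(−rt)) = 9150/(1 + 34.603×e^(−0.37×8)).
e^(−2.96) = 0.051819; denominator = 1 + 34.603×0.051819 = 2.7931.
N = 9150/2.7931 = 3275.93.

3276 plants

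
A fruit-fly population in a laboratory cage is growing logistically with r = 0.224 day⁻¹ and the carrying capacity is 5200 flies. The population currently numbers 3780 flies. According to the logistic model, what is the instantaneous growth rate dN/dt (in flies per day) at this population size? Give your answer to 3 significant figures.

231 flies per day

dN/dt = rN(1 − N/K) = 0.224 × 3780 × (1 − 3780/5200).
1 − 3780/5200 = 0.27308; dN/dt = 0.224 × 3780 × 0.27308 = 231.22.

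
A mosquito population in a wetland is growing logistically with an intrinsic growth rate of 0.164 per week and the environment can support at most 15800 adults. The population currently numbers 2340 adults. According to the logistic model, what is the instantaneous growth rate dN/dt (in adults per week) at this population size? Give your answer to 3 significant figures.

dN/dt = rN(1 − N/K) = 0.164 × 2340 × (1 − 2340/15800).
1 − 2340/15800 = 0.8519; dN/dt = 0.164 × 2340 × 0.8519 = 326.92.

327 adults per week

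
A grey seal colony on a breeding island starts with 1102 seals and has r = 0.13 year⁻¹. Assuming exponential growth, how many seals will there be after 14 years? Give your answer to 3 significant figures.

N(t) = N₀·e^(rt) = 1102 × e^(0.13×14) = 1102 × e^1.82.
e^1.82 ≈ 6.1719, so N ≈ 1102 × 6.1719 = 6801.39.

6800 seals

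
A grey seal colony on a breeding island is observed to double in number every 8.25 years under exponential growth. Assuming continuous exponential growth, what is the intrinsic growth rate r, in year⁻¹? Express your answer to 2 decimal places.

0.08 per year

r = ln(2)/t_d = 0.6931/8.25 = 0.084018.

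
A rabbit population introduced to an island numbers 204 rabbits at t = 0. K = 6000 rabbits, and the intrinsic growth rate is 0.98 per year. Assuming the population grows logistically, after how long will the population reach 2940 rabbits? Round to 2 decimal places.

A = (K − N₀)/N₀ = (6000 − 204)/204 = 28.412.
Solve 6000/(1 + 28.412·e^(−0.98t)) = 2940: 1 + 28.412·e^(−0.98t) = 2.0408, so e^(−0.98t) = 0.0366333.
−0.98·t = ln(0.0366333) = -3.3068, so t = 3.3068/0.98 = 3.3743.

3.37 years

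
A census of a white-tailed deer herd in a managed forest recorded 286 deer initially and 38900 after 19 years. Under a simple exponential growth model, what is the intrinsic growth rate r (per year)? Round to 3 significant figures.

From N(t) = N₀·e^(rt): e^(r·19) = 38900/286 = 136.01.
r·19 = ln(136.01) = 4.9128, so r = 4.9128/19 = 0.25857.

0.259 per year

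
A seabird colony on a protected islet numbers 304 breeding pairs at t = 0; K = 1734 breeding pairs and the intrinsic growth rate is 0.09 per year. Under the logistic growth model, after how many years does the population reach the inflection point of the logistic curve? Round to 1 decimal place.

17.2 years

Logistic growth is fastest at N = K/2 = 867.
A = (K − N₀)/N₀ = 4.7039. Set K/(1 + A·e^(−rt)) = K/2 → A·e^(−rt) = 1.
e^(−0.09t) = 1/4.7039 = 0.212587, so t = ln(4.7039)/0.09 = 1.5484/0.09 = 17.204.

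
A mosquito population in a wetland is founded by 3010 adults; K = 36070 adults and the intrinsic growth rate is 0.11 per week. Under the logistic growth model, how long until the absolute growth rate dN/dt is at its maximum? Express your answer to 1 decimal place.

Logistic growth is fastest at N = K/2 = 18035.
A = (K − N₀)/N₀ = 10.983. Set K/(1 + A·e^(−rt)) = K/2 → A·e^(−rt) = 1.
e^(−0.11t) = 1/10.983 = 0.0910466, so t = ln(10.983)/0.11 = 2.3964/0.11 = 21.785.

21.8 weeks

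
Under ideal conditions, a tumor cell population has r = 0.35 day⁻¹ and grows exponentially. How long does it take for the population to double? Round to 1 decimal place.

2.0 days

Doubling time t_d = ln(2)/r = 0.6931/0.35 = 1.9804.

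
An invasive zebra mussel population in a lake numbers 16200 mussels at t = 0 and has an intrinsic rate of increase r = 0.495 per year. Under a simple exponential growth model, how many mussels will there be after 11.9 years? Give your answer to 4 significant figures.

N(t) = N₀·e^(rt) = 16200 × e^(0.495×11.9) = 16200 × e^5.891.
e^5.891 ≈ 361.59, so N ≈ 16200 × 361.59 = 5.857694×10^6.

5858000 mussels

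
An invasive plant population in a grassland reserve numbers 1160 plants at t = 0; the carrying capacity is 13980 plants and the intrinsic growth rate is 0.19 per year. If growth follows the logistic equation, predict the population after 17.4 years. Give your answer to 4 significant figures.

9949 plants

A = (K − N₀)/N₀ = (13980 − 1160)/1160 = 11.052.
N(t) = K/(1 + A·e^(−rt)) = 13980/(1 + 11.052×e^(−0.19×17.4)).
e^(−3.306) = 0.036663; denominator = 1 + 11.052×0.036663 = 1.4052.
N = 13980/1.4052 = 9948.87.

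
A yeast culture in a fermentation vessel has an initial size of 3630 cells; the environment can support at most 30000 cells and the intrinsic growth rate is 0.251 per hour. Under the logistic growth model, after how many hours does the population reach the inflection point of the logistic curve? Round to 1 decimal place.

Logistic growth is fastest at N = K/2 = 15000.
A = (K − N₀)/N₀ = 7.2645. Set K/(1 + A·e^(−rt)) = K/2 → A·e^(−rt) = 1.
e^(−0.251t) = 1/7.2645 = 0.137656, so t = ln(7.2645)/0.251 = 1.983/0.251 = 7.9004.

7.9 hours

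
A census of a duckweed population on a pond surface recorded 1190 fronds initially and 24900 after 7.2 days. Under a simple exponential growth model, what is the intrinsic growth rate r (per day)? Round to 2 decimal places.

From N(t) = N₀·e^(rt): e^(r·7.2) = 24900/1190 = 20.924.
r·7.2 = ln(20.924) = 3.0409, so r = 3.0409/7.2 = 0.42235.

0.42 per day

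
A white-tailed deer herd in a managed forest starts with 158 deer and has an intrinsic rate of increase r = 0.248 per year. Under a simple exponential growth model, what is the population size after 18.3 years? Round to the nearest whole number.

N(t) = N₀·e^(rt) = 158 × e^(0.248×18.3) = 158 × e^4.538.
e^4.538 ≈ 93.541, so N ≈ 158 × 93.541 = 14779.5.

14779 deer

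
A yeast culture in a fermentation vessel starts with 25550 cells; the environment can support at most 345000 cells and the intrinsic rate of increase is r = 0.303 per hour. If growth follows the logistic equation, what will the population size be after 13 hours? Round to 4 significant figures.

277500 cells

A = (K − N₀)/N₀ = (345000 − 25550)/25550 = 12.503.
N(t) = K/(1 + A·e^(−rt)) = 345000/(1 + 12.503×e^(−0.303×13)).
e^(−3.939) = 0.019468; denominator = 1 + 12.503×0.019468 = 1.2434.
N = 345000/1.2434 = 277464.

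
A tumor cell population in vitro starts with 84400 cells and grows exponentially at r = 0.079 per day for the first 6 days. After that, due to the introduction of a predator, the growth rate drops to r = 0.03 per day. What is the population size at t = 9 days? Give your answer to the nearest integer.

148349 cells

Phase 1: N(6) = 84400·e^(0.079×6) = 84400·e^0.474 = 135581.
Phase 2 runs for 9 − 6 = 3 days at r = 0.03.
N(9) = 135581·e^(0.03×3) = 135581·e^0.09 = 148349.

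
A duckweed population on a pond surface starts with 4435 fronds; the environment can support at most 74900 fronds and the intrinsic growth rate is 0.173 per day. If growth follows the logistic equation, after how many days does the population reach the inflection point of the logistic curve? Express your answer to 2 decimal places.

15.99 days

Logistic growth is fastest at N = K/2 = 37450.
A = (K − N₀)/N₀ = 15.888. Set K/(1 + A·e^(−rt)) = K/2 → A·e^(−rt) = 1.
e^(−0.173t) = 1/15.888 = 0.062939, so t = ln(15.888)/0.173 = 2.7656/0.173 = 15.986.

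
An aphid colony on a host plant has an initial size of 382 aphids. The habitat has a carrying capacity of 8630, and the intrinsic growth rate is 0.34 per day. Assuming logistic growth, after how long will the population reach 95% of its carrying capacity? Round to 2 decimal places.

17.70 days

A = (K − N₀)/N₀ = (8630 − 382)/382 = 21.592.
Solve 8630/(1 + 21.592·e^(−0.34t)) = 8198.5: 1 + 21.592·e^(−0.34t) = 1.0526, so e^(−0.34t) = 0.00243759.
−0.34·t = ln(0.00243759) = -6.0167, so t = 6.0167/0.34 = 17.696.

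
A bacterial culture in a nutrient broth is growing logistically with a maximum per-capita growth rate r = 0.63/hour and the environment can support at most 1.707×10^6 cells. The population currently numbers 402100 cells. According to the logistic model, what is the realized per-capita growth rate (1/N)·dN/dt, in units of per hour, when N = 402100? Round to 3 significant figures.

0.482 per hour

(1/N)·dN/dt = r(1 − N/K) = 0.63 × (1 − 402100/1.707×10^6).
= 0.63 × 0.76444 = 0.4816.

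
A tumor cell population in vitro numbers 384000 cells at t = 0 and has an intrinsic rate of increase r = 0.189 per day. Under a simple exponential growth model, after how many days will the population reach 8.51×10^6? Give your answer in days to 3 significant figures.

Set N₀·e^(rt) = 8.51×10^6: e^(0.189·t) = 8.51×10^6/384000 = 22.161.
0.189·t = ln(22.161) = 3.0984, so t = 3.0984/0.189 = 16.393.

16.4 days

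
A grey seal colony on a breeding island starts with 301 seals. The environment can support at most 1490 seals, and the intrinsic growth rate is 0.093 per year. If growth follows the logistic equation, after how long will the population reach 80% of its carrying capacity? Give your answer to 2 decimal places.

A = (K − N₀)/N₀ = (1490 − 301)/301 = 3.9502.
Solve 1490/(1 + 3.9502·e^(−0.093t)) = 1192: 1 + 3.9502·e^(−0.093t) = 1.25, so e^(−0.093t) = 0.0632885.
−0.093·t = ln(0.0632885) = -2.7601, so t = 2.7601/0.093 = 29.678.

29.68 years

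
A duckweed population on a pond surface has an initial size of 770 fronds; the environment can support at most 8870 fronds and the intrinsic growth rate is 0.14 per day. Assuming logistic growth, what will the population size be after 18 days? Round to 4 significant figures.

A = (K − N₀)/N₀ = (8870 − 770)/770 = 10.519.
N(t) = K/(1 + A·e^(−rt)) = 8870/(1 + 10.519×e^(−0.14×18)).
e^(−2.52) = 0.08046; denominator = 1 + 10.519×0.08046 = 1.8464.
N = 8870/1.8464 = 4803.96.

4804 fronds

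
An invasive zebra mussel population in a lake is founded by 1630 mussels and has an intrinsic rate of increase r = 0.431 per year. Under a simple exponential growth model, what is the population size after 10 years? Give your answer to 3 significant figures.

121000 mussels

N(t) = N₀·e^(rt) = 1630 × e^(0.431×10) = 1630 × e^4.31.
e^4.31 ≈ 74.44, so N ≈ 1630 × 74.44 = 121338.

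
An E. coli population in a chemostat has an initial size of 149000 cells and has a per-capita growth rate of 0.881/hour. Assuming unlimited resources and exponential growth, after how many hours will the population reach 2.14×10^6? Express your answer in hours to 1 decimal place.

3.0 hours

Set N₀·e^(rt) = 2.14×10^6: e^(0.881·t) = 2.14×10^6/149000 = 14.362.
0.881·t = ln(14.362) = 2.6646, so t = 2.6646/0.881 = 3.0245.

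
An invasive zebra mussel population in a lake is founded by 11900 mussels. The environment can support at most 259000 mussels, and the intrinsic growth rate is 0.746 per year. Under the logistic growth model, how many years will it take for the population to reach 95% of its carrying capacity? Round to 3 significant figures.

A = (K − N₀)/N₀ = (259000 − 11900)/11900 = 20.765.
Solve 259000/(1 + 20.765·e^(−0.746t)) = 246050: 1 + 20.765·e^(−0.746t) = 1.0526, so e^(−0.746t) = 0.00253467.
−0.746·t = ln(0.00253467) = -5.9777, so t = 5.9777/0.746 = 8.013.

8.01 years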